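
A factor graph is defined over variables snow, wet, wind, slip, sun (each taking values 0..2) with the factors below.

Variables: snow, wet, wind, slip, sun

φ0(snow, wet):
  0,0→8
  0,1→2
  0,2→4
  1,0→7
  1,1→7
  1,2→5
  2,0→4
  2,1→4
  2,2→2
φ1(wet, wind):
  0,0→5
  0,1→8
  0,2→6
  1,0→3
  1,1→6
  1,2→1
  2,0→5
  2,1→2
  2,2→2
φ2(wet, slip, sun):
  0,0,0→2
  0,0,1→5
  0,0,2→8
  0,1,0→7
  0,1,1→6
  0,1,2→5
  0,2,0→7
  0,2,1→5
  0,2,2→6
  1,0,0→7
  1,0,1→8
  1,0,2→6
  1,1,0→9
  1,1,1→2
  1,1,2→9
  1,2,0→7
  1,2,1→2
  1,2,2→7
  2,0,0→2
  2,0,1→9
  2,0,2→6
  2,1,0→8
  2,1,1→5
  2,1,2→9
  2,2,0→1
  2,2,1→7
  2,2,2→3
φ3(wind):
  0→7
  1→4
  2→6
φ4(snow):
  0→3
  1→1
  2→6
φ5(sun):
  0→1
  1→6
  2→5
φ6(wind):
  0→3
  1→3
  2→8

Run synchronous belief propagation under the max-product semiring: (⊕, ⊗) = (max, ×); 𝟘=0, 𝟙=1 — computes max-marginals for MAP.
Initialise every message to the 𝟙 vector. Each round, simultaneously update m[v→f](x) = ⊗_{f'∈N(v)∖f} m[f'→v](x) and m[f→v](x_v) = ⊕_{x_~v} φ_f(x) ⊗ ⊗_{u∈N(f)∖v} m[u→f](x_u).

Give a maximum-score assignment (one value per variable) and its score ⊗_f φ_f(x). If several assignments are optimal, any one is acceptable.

init: all messages = 𝟙 over 3 values
r1 m[φ0→snow] = [8, 7, 4]
r1 m[φ0→wet] = [8, 7, 5]
r1 m[φ1→wet] = [8, 6, 5]
r1 m[φ1→wind] = [5, 8, 6]
r1 m[φ2→wet] = [8, 9, 9]
r1 m[φ2→slip] = [9, 9, 7]
r1 m[φ2→sun] = [9, 9, 9]
r1 m[φ3→wind] = [7, 4, 6]
r1 m[φ4→snow] = [3, 1, 6]
r1 m[φ5→sun] = [1, 6, 5]
r1 m[φ6→wind] = [3, 3, 8]
r1 m[snow→φ0] = [1, 1, 1]
r1 m[snow→φ4] = [1, 1, 1]
r1 m[wet→φ0] = [1, 1, 1]
r1 m[wet→φ1] = [1, 1, 1]
r1 m[wet→φ2] = [1, 1, 1]
r1 m[wind→φ1] = [1, 1, 1]
r1 m[wind→φ3] = [1, 1, 1]
r1 m[wind→φ6] = [1, 1, 1]
r1 m[slip→φ2] = [1, 1, 1]
r1 m[sun→φ2] = [1, 1, 1]
r1 m[sun→φ5] = [1, 1, 1]
r2 m[φ0→snow] = [8, 7, 4]
r2 m[φ0→wet] = [8, 7, 5]
r2 m[φ1→wet] = [8, 6, 5]
r2 m[φ1→wind] = [5, 8, 6]
r2 m[φ2→wet] = [8, 9, 9]
r2 m[φ2→slip] = [9, 9, 7]
r2 m[φ2→sun] = [9, 9, 9]
r2 m[φ3→wind] = [7, 4, 6]
r2 m[φ4→snow] = [3, 1, 6]
r2 m[φ5→sun] = [1, 6, 5]
r2 m[φ6→wind] = [3, 3, 8]
r2 m[snow→φ0] = [3, 1, 6]
r2 m[snow→φ4] = [8, 7, 4]
r2 m[wet→φ0] = [64, 54, 45]
r2 m[wet→φ1] = [64, 63, 45]
r2 m[wet→φ2] = [64, 42, 25]
r2 m[wind→φ1] = [21, 12, 48]
r2 m[wind→φ3] = [15, 24, 48]
r2 m[wind→φ6] = [35, 32, 36]
r2 m[slip→φ2] = [1, 1, 1]
r2 m[sun→φ2] = [1, 6, 5]
r2 m[sun→φ5] = [9, 9, 9]
r3 m[φ0→snow] = [512, 448, 256]
r3 m[φ0→wet] = [24, 24, 12]
r3 m[φ1→wet] = [288, 72, 105]
r3 m[φ1→wind] = [320, 512, 384]
r3 m[φ2→wet] = [40, 48, 54]
r3 m[φ2→slip] = [2560, 2304, 1920]
r3 m[φ2→sun] = [448, 384, 512]
r3 m[φ3→wind] = [7, 4, 6]
r3 m[φ4→snow] = [3, 1, 6]
r3 m[φ5→sun] = [1, 6, 5]
r3 m[φ6→wind] = [3, 3, 8]
r3 m[snow→φ0] = [3, 1, 6]
r3 m[snow→φ4] = [8, 7, 4]
r3 m[wet→φ0] = [64, 54, 45]
r3 m[wet→φ1] = [64, 63, 45]
r3 m[wet→φ2] = [64, 42, 25]
r3 m[wind→φ1] = [21, 12, 48]
r3 m[wind→φ3] = [15, 24, 48]
r3 m[wind→φ6] = [35, 32, 36]
r3 m[slip→φ2] = [1, 1, 1]
r3 m[sun→φ2] = [1, 6, 5]
r3 m[sun→φ5] = [9, 9, 9]
r4 m[φ0→snow] = [512, 448, 256]
r4 m[φ0→wet] = [24, 24, 12]
r4 m[φ1→wet] = [288, 72, 105]
r4 m[φ1→wind] = [320, 512, 384]
r4 m[φ2→wet] = [40, 48, 54]
r4 m[φ2→slip] = [2560, 2304, 1920]
r4 m[φ2→sun] = [448, 384, 512]
r4 m[φ3→wind] = [7, 4, 6]
r4 m[φ4→snow] = [3, 1, 6]
r4 m[φ5→sun] = [1, 6, 5]
r4 m[φ6→wind] = [3, 3, 8]
r4 m[snow→φ0] = [3, 1, 6]
r4 m[snow→φ4] = [512, 448, 256]
r4 m[wet→φ0] = [11520, 3456, 5670]
r4 m[wet→φ1] = [960, 1152, 648]
r4 m[wet→φ2] = [6912, 1728, 1260]
r4 m[wind→φ1] = [21, 12, 48]
r4 m[wind→φ3] = [960, 1536, 3072]
r4 m[wind→φ6] = [2240, 2048, 2304]
r4 m[slip→φ2] = [1, 1, 1]
r4 m[sun→φ2] = [1, 6, 5]
r4 m[sun→φ5] = [448, 384, 512]
r5 m[φ0→snow] = [92160, 80640, 46080]
r5 m[φ0→wet] = [24, 24, 12]
r5 m[φ1→wet] = [288, 72, 105]
r5 m[φ1→wind] = [4800, 7680, 5760]
r5 m[φ2→wet] = [40, 48, 54]
r5 m[φ2→slip] = [276480, 248832, 207360]
r5 m[φ2→sun] = [48384, 41472, 55296]
r5 m[φ3→wind] = [7, 4, 6]
r5 m[φ4→snow] = [3, 1, 6]
r5 m[φ5→sun] = [1, 6, 5]
r5 m[φ6→wind] = [3, 3, 8]
r5 m[snow→φ0] = [3, 1, 6]
r5 m[snow→φ4] = [512, 448, 256]
r5 m[wet→φ0] = [11520, 3456, 5670]
r5 m[wet→φ1] = [960, 1152, 648]
r5 m[wet→φ2] = [6912, 1728, 1260]
r5 m[wind→φ1] = [21, 12, 48]
r5 m[wind→φ3] = [960, 1536, 3072]
r5 m[wind→φ6] = [2240, 2048, 2304]
r5 m[slip→φ2] = [1, 1, 1]
r5 m[sun→φ2] = [1, 6, 5]
r5 m[sun→φ5] = [448, 384, 512]
r6 m[φ0→snow] = [92160, 80640, 46080]
r6 m[φ0→wet] = [24, 24, 12]
r6 m[φ1→wet] = [288, 72, 105]
r6 m[φ1→wind] = [4800, 7680, 5760]
r6 m[φ2→wet] = [40, 48, 54]
r6 m[φ2→slip] = [276480, 248832, 207360]
r6 m[φ2→sun] = [48384, 41472, 55296]
r6 m[φ3→wind] = [7, 4, 6]
r6 m[φ4→snow] = [3, 1, 6]
r6 m[φ5→sun] = [1, 6, 5]
r6 m[φ6→wind] = [3, 3, 8]
r6 m[snow→φ0] = [3, 1, 6]
r6 m[snow→φ4] = [92160, 80640, 46080]
r6 m[wet→φ0] = [11520, 3456, 5670]
r6 m[wet→φ1] = [960, 1152, 648]
r6 m[wet→φ2] = [6912, 1728, 1260]
r6 m[wind→φ1] = [21, 12, 48]
r6 m[wind→φ3] = [14400, 23040, 46080]
r6 m[wind→φ6] = [33600, 30720, 34560]
r6 m[slip→φ2] = [1, 1, 1]
r6 m[sun→φ2] = [1, 6, 5]
r6 m[sun→φ5] = [48384, 41472, 55296]
r7 m[φ0→snow] = [92160, 80640, 46080]
r7 m[φ0→wet] = [24, 24, 12]
r7 m[φ1→wet] = [288, 72, 105]
r7 m[φ1→wind] = [4800, 7680, 5760]
r7 m[φ2→wet] = [40, 48, 54]
r7 m[φ2→slip] = [276480, 248832, 207360]
r7 m[φ2→sun] = [48384, 41472, 55296]
r7 m[φ3→wind] = [7, 4, 6]
r7 m[φ4→snow] = [3, 1, 6]
r7 m[φ5→sun] = [1, 6, 5]
r7 m[φ6→wind] = [3, 3, 8]
r7 m[snow→φ0] = [3, 1, 6]
r7 m[snow→φ4] = [92160, 80640, 46080]
r7 m[wet→φ0] = [11520, 3456, 5670]
r7 m[wet→φ1] = [960, 1152, 648]
r7 m[wet→φ2] = [6912, 1728, 1260]
r7 m[wind→φ1] = [21, 12, 48]
r7 m[wind→φ3] = [14400, 23040, 46080]
r7 m[wind→φ6] = [33600, 30720, 34560]
r7 m[slip→φ2] = [1, 1, 1]
r7 m[sun→φ2] = [1, 6, 5]
r7 m[sun→φ5] = [48384, 41472, 55296]
fixed point reached at round 7
traceback from snow: (snow=0, wet=0, wind=2, slip=0, sun=2), score=276480

assignment: (snow=0, wet=0, wind=2, slip=0, sun=2); score = 276480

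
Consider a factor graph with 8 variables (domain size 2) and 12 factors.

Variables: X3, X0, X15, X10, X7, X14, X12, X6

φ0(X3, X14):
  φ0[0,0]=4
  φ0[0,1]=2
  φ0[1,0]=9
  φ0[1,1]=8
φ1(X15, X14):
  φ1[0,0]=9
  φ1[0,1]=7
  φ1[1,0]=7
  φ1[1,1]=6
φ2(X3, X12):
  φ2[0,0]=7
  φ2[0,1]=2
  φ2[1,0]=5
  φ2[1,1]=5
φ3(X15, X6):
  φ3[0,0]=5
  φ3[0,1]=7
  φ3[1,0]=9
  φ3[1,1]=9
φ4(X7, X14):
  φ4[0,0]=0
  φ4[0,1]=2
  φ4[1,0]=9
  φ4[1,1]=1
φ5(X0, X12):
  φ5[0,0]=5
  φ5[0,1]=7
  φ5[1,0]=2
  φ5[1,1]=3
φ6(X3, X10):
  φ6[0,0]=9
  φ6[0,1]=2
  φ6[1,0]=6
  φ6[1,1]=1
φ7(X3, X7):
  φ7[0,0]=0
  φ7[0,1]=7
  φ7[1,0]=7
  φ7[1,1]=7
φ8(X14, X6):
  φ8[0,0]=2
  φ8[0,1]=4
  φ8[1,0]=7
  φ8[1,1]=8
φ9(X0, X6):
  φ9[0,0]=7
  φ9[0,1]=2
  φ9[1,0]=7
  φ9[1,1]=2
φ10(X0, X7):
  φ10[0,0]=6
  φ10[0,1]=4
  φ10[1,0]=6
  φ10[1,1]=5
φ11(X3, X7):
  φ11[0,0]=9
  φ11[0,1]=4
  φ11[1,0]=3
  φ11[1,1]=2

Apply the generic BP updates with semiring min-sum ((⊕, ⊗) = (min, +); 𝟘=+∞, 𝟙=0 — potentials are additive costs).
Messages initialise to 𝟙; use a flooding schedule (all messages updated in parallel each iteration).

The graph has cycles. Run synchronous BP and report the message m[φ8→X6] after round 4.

message @ round 4 = [13, 15]

init: all messages = 𝟙 over 2 values
r1 m[φ0→X3] = [2, 8]
r1 m[φ0→X14] = [4, 2]
r1 m[φ1→X15] = [7, 6]
r1 m[φ1→X14] = [7, 6]
r1 m[φ2→X3] = [2, 5]
r1 m[φ2→X12] = [5, 2]
r1 m[φ3→X15] = [5, 9]
r1 m[φ3→X6] = [5, 7]
r1 m[φ4→X7] = [0, 1]
r1 m[φ4→X14] = [0, 1]
r1 m[φ5→X0] = [5, 2]
r1 m[φ5→X12] = [2, 3]
r1 m[φ6→X3] = [2, 1]
r1 m[φ6→X10] = [6, 1]
r1 m[φ7→X3] = [0, 7]
r1 m[φ7→X7] = [0, 7]
r1 m[φ8→X14] = [2, 7]
r1 m[φ8→X6] = [2, 4]
r1 m[φ9→X0] = [2, 2]
r1 m[φ9→X6] = [7, 2]
r1 m[φ10→X0] = [4, 5]
r1 m[φ10→X7] = [6, 4]
r1 m[φ11→X3] = [4, 2]
r1 m[φ11→X7] = [3, 2]
r1 m[X3→φ0] = [0, 0]
r1 m[X3→φ2] = [0, 0]
r1 m[X3→φ6] = [0, 0]
r1 m[X3→φ7] = [0, 0]
r1 m[X3→φ11] = [0, 0]
r1 m[X0→φ5] = [0, 0]
r1 m[X0→φ9] = [0, 0]
r1 m[X0→φ10] = [0, 0]
r1 m[X15→φ1] = [0, 0]
r1 m[X15→φ3] = [0, 0]
r1 m[X10→φ6] = [0, 0]
r1 m[X7→φ4] = [0, 0]
r1 m[X7→φ7] = [0, 0]
r1 m[X7→φ10] = [0, 0]
r1 m[X7→φ11] = [0, 0]
r1 m[X14→φ0] = [0, 0]
r1 m[X14→φ1] = [0, 0]
r1 m[X14→φ4] = [0, 0]
r1 m[X14→φ8] = [0, 0]
r1 m[X12→φ2] = [0, 0]
r1 m[X12→φ5] = [0, 0]
r1 m[X6→φ3] = [0, 0]
r1 m[X6→φ8] = [0, 0]
r1 m[X6→φ9] = [0, 0]
r2 m[φ0→X3] = [2, 8]
r2 m[φ0→X14] = [4, 2]
r2 m[φ1→X15] = [7, 6]
r2 m[φ1→X14] = [7, 6]
r2 m[φ2→X3] = [2, 5]
r2 m[φ2→X12] = [5, 2]
r2 m[φ3→X15] = [5, 9]
r2 m[φ3→X6] = [5, 7]
r2 m[φ4→X7] = [0, 1]
r2 m[φ4→X14] = [0, 1]
r2 m[φ5→X0] = [5, 2]
r2 m[φ5→X12] = [2, 3]
r2 m[φ6→X3] = [2, 1]
r2 m[φ6→X10] = [6, 1]
r2 m[φ7→X3] = [0, 7]
r2 m[φ7→X7] = [0, 7]
r2 m[φ8→X14] = [2, 7]
r2 m[φ8→X6] = [2, 4]
r2 m[φ9→X0] = [2, 2]
r2 m[φ9→X6] = [7, 2]
r2 m[φ10→X0] = [4, 5]
r2 m[φ10→X7] = [6, 4]
r2 m[φ11→X3] = [4, 2]
r2 m[φ11→X7] = [3, 2]
r2 m[X3→φ0] = [8, 15]
r2 m[X3→φ2] = [8, 18]
r2 m[X3→φ6] = [8, 22]
r2 m[X3→φ7] = [10, 16]
r2 m[X3→φ11] = [6, 21]
r2 m[X0→φ5] = [6, 7]
r2 m[X0→φ9] = [9, 7]
r2 m[X0→φ10] = [7, 4]
r2 m[X15→φ1] = [5, 9]
r2 m[X15→φ3] = [7, 6]
r2 m[X10→φ6] = [0, 0]
r2 m[X7→φ4] = [9, 13]
r2 m[X7→φ7] = [9, 7]
r2 m[X7→φ10] = [3, 10]
r2 m[X7→φ11] = [6, 12]
r2 m[X14→φ0] = [9, 14]
r2 m[X14→φ1] = [6, 10]
r2 m[X14→φ4] = [13, 15]
r2 m[X14→φ8] = [11, 9]
r2 m[X12→φ2] = [2, 3]
r2 m[X12→φ5] = [5, 2]
r2 m[X6→φ3] = [9, 6]
r2 m[X6→φ8] = [12, 9]
r2 m[X6→φ9] = [7, 11]
r3 m[φ0→X3] = [13, 18]
r3 m[φ0→X14] = [12, 10]
r3 m[φ1→X15] = [15, 13]
r3 m[φ1→X14] = [14, 12]
r3 m[φ2→X3] = [5, 7]
r3 m[φ2→X12] = [15, 10]
r3 m[φ3→X15] = [13, 15]
r3 m[φ3→X6] = [12, 14]
r3 m[φ4→X7] = [13, 16]
r3 m[φ4→X14] = [9, 11]
r3 m[φ5→X0] = [9, 5]
r3 m[φ5→X12] = [9, 10]
r3 m[φ6→X3] = [2, 1]
r3 m[φ6→X10] = [17, 10]
r3 m[φ7→X3] = [9, 14]
r3 m[φ7→X7] = [10, 17]
r3 m[φ8→X14] = [13, 17]
r3 m[φ8→X6] = [13, 15]
r3 m[φ9→X0] = [13, 13]
r3 m[φ9→X6] = [14, 9]
r3 m[φ10→X0] = [9, 9]
r3 m[φ10→X7] = [10, 9]
r3 m[φ11→X3] = [15, 9]
r3 m[φ11→X7] = [15, 10]
r3 m[X3→φ0] = [8, 15]
r3 m[X3→φ2] = [8, 18]
r3 m[X3→φ6] = [8, 22]
r3 m[X3→φ7] = [10, 16]
r3 m[X3→φ11] = [6, 21]
r3 m[X0→φ5] = [6, 7]
r3 m[X0→φ9] = [9, 7]
r3 m[X0→φ10] = [7, 4]
r3 m[X15→φ1] = [5, 9]
r3 m[X15→φ3] = [7, 6]
r3 m[X10→φ6] = [0, 0]
r3 m[X7→φ4] = [9, 13]
r3 m[X7→φ7] = [9, 7]
r3 m[X7→φ10] = [3, 10]
r3 m[X7→φ11] = [6, 12]
r3 m[X14→φ0] = [9, 14]
r3 m[X14→φ1] = [6, 10]
r3 m[X14→φ4] = [13, 15]
r3 m[X14→φ8] = [11, 9]
r3 m[X12→φ2] = [2, 3]
r3 m[X12→φ5] = [5, 2]
r3 m[X6→φ3] = [9, 6]
r3 m[X6→φ8] = [12, 9]
r3 m[X6→φ9] = [7, 11]
r4 m[φ0→X3] = [13, 18]
r4 m[φ0→X14] = [12, 10]
r4 m[φ1→X15] = [15, 13]
r4 m[φ1→X14] = [14, 12]
r4 m[φ2→X3] = [5, 7]
r4 m[φ2→X12] = [15, 10]
r4 m[φ3→X15] = [13, 15]
r4 m[φ3→X6] = [12, 14]
r4 m[φ4→X7] = [13, 16]
r4 m[φ4→X14] = [9, 11]
r4 m[φ5→X0] = [9, 5]
r4 m[φ5→X12] = [9, 10]
r4 m[φ6→X3] = [2, 1]
r4 m[φ6→X10] = [17, 10]
r4 m[φ7→X3] = [9, 14]
r4 m[φ7→X7] = [10, 17]
r4 m[φ8→X14] = [13, 17]
r4 m[φ8→X6] = [13, 15]
r4 m[φ9→X0] = [13, 13]
r4 m[φ9→X6] = [14, 9]
r4 m[φ10→X0] = [9, 9]
r4 m[φ10→X7] = [10, 9]
r4 m[φ11→X3] = [15, 9]
r4 m[φ11→X7] = [15, 10]
r4 m[X3→φ0] = [31, 31]
r4 m[X3→φ2] = [39, 42]
r4 m[X3→φ6] = [42, 48]
r4 m[X3→φ7] = [35, 35]
r4 m[X3→φ11] = [29, 40]
r4 m[X0→φ5] = [22, 22]
r4 m[X0→φ9] = [18, 14]
r4 m[X0→φ10] = [22, 18]
r4 m[X15→φ1] = [13, 15]
r4 m[X15→φ3] = [15, 13]
r4 m[X10→φ6] = [0, 0]
r4 m[X7→φ4] = [35, 36]
r4 m[X7→φ7] = [38, 35]
r4 m[X7→φ10] = [38, 43]
r4 m[X7→φ11] = [33, 42]
r4 m[X14→φ0] = [36, 40]
r4 m[X14→φ1] = [34, 38]
r4 m[X14→φ4] = [39, 39]
r4 m[X14→φ8] = [35, 33]
r4 m[X12→φ2] = [9, 10]
r4 m[X12→φ5] = [15, 10]
r4 m[X6→φ3] = [27, 24]
r4 m[X6→φ8] = [26, 23]
r4 m[X6→φ9] = [25, 29]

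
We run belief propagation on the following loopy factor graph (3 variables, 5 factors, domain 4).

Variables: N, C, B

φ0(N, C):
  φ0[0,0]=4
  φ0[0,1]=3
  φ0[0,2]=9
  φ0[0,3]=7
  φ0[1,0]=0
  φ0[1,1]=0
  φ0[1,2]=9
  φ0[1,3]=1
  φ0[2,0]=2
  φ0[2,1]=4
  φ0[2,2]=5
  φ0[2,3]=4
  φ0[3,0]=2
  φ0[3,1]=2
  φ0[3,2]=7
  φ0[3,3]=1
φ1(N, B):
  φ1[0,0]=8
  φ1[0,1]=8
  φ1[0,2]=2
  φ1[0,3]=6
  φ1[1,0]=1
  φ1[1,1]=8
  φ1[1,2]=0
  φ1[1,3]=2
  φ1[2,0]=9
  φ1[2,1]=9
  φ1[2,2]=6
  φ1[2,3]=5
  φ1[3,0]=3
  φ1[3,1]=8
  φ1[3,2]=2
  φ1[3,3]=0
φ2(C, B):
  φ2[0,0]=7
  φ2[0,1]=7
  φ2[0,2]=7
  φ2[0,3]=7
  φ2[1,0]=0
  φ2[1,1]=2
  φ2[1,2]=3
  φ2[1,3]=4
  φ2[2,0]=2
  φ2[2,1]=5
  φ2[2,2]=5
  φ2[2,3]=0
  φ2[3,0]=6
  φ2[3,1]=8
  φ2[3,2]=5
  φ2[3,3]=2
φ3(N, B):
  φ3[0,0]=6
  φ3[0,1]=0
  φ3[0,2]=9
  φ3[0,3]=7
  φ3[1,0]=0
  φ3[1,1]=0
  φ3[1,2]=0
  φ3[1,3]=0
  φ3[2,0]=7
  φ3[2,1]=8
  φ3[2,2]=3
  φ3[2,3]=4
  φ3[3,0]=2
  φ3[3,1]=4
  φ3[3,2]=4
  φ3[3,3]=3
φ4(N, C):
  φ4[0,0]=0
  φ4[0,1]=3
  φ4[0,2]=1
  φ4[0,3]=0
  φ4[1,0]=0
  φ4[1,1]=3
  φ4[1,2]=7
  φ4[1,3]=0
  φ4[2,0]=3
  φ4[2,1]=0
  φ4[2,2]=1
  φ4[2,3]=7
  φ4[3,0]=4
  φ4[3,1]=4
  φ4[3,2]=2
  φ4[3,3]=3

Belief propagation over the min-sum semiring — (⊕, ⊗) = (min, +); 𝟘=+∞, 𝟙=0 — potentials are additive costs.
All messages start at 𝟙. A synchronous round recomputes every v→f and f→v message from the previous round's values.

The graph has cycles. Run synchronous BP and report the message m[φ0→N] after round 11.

message @ round 11 = [41, 38, 42, 39]

init: all messages = 𝟙 over 4 values
r1 m[φ0→N] = [3, 0, 2, 1]
r1 m[φ0→C] = [0, 0, 5, 1]
r1 m[φ1→N] = [2, 0, 5, 0]
r1 m[φ1→B] = [1, 8, 0, 0]
r1 m[φ2→C] = [7, 0, 0, 2]
r1 m[φ2→B] = [0, 2, 3, 0]
r1 m[φ3→N] = [0, 0, 3, 2]
r1 m[φ3→B] = [0, 0, 0, 0]
r1 m[φ4→N] = [0, 0, 0, 2]
r1 m[φ4→C] = [0, 0, 1, 0]
r1 m[N→φ0] = [0, 0, 0, 0]
r1 m[N→φ1] = [0, 0, 0, 0]
r1 m[N→φ3] = [0, 0, 0, 0]
r1 m[N→φ4] = [0, 0, 0, 0]
r1 m[C→φ0] = [0, 0, 0, 0]
r1 m[C→φ2] = [0, 0, 0, 0]
r1 m[C→φ4] = [0, 0, 0, 0]
r1 m[B→φ1] = [0, 0, 0, 0]
r1 m[B→φ2] = [0, 0, 0, 0]
r1 m[B→φ3] = [0, 0, 0, 0]
r2 m[φ0→N] = [3, 0, 2, 1]
r2 m[φ0→C] = [0, 0, 5, 1]
r2 m[φ1→N] = [2, 0, 5, 0]
r2 m[φ1→B] = [1, 8, 0, 0]
r2 m[φ2→C] = [7, 0, 0, 2]
r2 m[φ2→B] = [0, 2, 3, 0]
r2 m[φ3→N] = [0, 0, 3, 2]
r2 m[φ3→B] = [0, 0, 0, 0]
r2 m[φ4→N] = [0, 0, 0, 2]
r2 m[φ4→C] = [0, 0, 1, 0]
r2 m[N→φ0] = [2, 0, 8, 4]
r2 m[N→φ1] = [3, 0, 5, 5]
r2 m[N→φ3] = [5, 0, 7, 3]
r2 m[N→φ4] = [5, 0, 10, 3]
r2 m[C→φ0] = [7, 0, 1, 2]
r2 m[C→φ2] = [0, 0, 6, 1]
r2 m[C→φ4] = [7, 0, 5, 3]
r2 m[B→φ1] = [0, 2, 3, 0]
r2 m[B→φ2] = [1, 8, 0, 0]
r2 m[B→φ3] = [1, 10, 3, 0]
r3 m[φ0→N] = [3, 0, 4, 2]
r3 m[φ0→C] = [0, 0, 9, 1]
r3 m[φ1→N] = [5, 1, 5, 0]
r3 m[φ1→B] = [1, 8, 0, 2]
r3 m[φ2→C] = [7, 1, 0, 2]
r3 m[φ2→B] = [0, 2, 3, 3]
r3 m[φ3→N] = [7, 0, 4, 3]
r3 m[φ3→B] = [0, 0, 0, 0]
r3 m[φ4→N] = [3, 3, 0, 4]
r3 m[φ4→C] = [0, 3, 5, 0]
r3 m[N→φ0] = [2, 0, 8, 4]
r3 m[N→φ1] = [3, 0, 5, 5]
r3 m[N→φ3] = [5, 0, 7, 3]
r3 m[N→φ4] = [5, 0, 10, 3]
r3 m[C→φ0] = [7, 0, 1, 2]
r3 m[C→φ2] = [0, 0, 6, 1]
r3 m[C→φ4] = [7, 0, 5, 3]
r3 m[B→φ1] = [0, 2, 3, 0]
r3 m[B→φ2] = [1, 8, 0, 0]
r3 m[B→φ3] = [1, 10, 3, 0]
r4 m[φ0→N] = [3, 0, 4, 2]
r4 m[φ0→C] = [0, 0, 9, 1]
r4 m[φ1→N] = [5, 1, 5, 0]
r4 m[φ1→B] = [1, 8, 0, 2]
r4 m[φ2→C] = [7, 1, 0, 2]
r4 m[φ2→B] = [0, 2, 3, 3]
r4 m[φ3→N] = [7, 0, 4, 3]
r4 m[φ3→B] = [0, 0, 0, 0]
r4 m[φ4→N] = [3, 3, 0, 4]
r4 m[φ4→C] = [0, 3, 5, 0]
r4 m[N→φ0] = [15, 4, 9, 7]
r4 m[N→φ1] = [13, 3, 8, 9]
r4 m[N→φ3] = [11, 4, 9, 6]
r4 m[N→φ4] = [15, 1, 13, 5]
r4 m[C→φ0] = [7, 4, 5, 2]
r4 m[C→φ2] = [0, 3, 14, 1]
r4 m[C→φ4] = [7, 1, 9, 3]
r4 m[B→φ1] = [0, 2, 3, 3]
r4 m[B→φ2] = [1, 8, 0, 2]
r4 m[B→φ3] = [1, 10, 3, 5]
r5 m[φ0→N] = [7, 3, 6, 3]
r5 m[φ0→C] = [4, 4, 13, 5]
r5 m[φ1→N] = [5, 1, 8, 3]
r5 m[φ1→B] = [4, 11, 3, 5]
r5 m[φ2→C] = [7, 1, 2, 4]
r5 m[φ2→B] = [3, 5, 6, 3]
r5 m[φ3→N] = [7, 1, 6, 3]
r5 m[φ3→B] = [4, 4, 4, 4]
r5 m[φ4→N] = [3, 3, 1, 5]
r5 m[φ4→C] = [1, 4, 7, 1]
r5 m[N→φ0] = [15, 4, 9, 7]
r5 m[N→φ1] = [13, 3, 8, 9]
r5 m[N→φ3] = [11, 4, 9, 6]
r5 m[N→φ4] = [15, 1, 13, 5]
r5 m[C→φ0] = [7, 4, 5, 2]
r5 m[C→φ2] = [0, 3, 14, 1]
r5 m[C→φ4] = [7, 1, 9, 3]
r5 m[B→φ1] = [0, 2, 3, 3]
r5 m[B→φ2] = [1, 8, 0, 2]
r5 m[B→φ3] = [1, 10, 3, 5]
r6 m[φ0→N] = [7, 3, 6, 3]
r6 m[φ0→C] = [4, 4, 13, 5]
r6 m[φ1→N] = [5, 1, 8, 3]
r6 m[φ1→B] = [4, 11, 3, 5]
r6 m[φ2→C] = [7, 1, 2, 4]
r6 m[φ2→B] = [3, 5, 6, 3]
r6 m[φ3→N] = [7, 1, 6, 3]
r6 m[φ3→B] = [4, 4, 4, 4]
r6 m[φ4→N] = [3, 3, 1, 5]
r6 m[φ4→C] = [1, 4, 7, 1]
r6 m[N→φ0] = [15, 5, 15, 11]
r6 m[N→φ1] = [17, 7, 13, 11]
r6 m[N→φ3] = [15, 7, 15, 11]
r6 m[N→φ4] = [19, 5, 20, 9]
r6 m[C→φ0] = [8, 5, 9, 5]
r6 m[C→φ2] = [5, 8, 20, 6]
r6 m[C→φ4] = [11, 5, 15, 9]
r6 m[B→φ1] = [7, 9, 10, 7]
r6 m[B→φ2] = [8, 15, 7, 9]
r6 m[B→φ3] = [7, 16, 9, 8]
r7 m[φ0→N] = [8, 5, 9, 6]
r7 m[φ0→C] = [5, 5, 14, 6]
r7 m[φ1→N] = [12, 8, 12, 7]
r7 m[φ1→B] = [8, 15, 7, 9]
r7 m[φ2→C] = [14, 8, 9, 11]
r7 m[φ2→B] = [8, 10, 11, 8]
r7 m[φ3→N] = [13, 7, 12, 9]
r7 m[φ3→B] = [7, 7, 7, 7]
r7 m[φ4→N] = [8, 8, 5, 9]
r7 m[φ4→C] = [5, 8, 11, 5]
r7 m[N→φ0] = [15, 5, 15, 11]
r7 m[N→φ1] = [17, 7, 13, 11]
r7 m[N→φ3] = [15, 7, 15, 11]
r7 m[N→φ4] = [19, 5, 20, 9]
r7 m[C→φ0] = [8, 5, 9, 5]
r7 m[C→φ2] = [5, 8, 20, 6]
r7 m[C→φ4] = [11, 5, 15, 9]
r7 m[B→φ1] = [7, 9, 10, 7]
r7 m[B→φ2] = [8, 15, 7, 9]
r7 m[B→φ3] = [7, 16, 9, 8]
r8 m[φ0→N] = [8, 5, 9, 6]
r8 m[φ0→C] = [5, 5, 14, 6]
r8 m[φ1→N] = [12, 8, 12, 7]
r8 m[φ1→B] = [8, 15, 7, 9]
r8 m[φ2→C] = [14, 8, 9, 11]
r8 m[φ2→B] = [8, 10, 11, 8]
r8 m[φ3→N] = [13, 7, 12, 9]
r8 m[φ3→B] = [7, 7, 7, 7]
r8 m[φ4→N] = [8, 8, 5, 9]
r8 m[φ4→C] = [5, 8, 11, 5]
r8 m[N→φ0] = [33, 23, 29, 25]
r8 m[N→φ1] = [29, 20, 26, 24]
r8 m[N→φ3] = [28, 21, 26, 22]
r8 m[N→φ4] = [33, 20, 33, 22]
r8 m[C→φ0] = [19, 16, 20, 16]
r8 m[C→φ2] = [10, 13, 25, 11]
r8 m[C→φ4] = [19, 13, 23, 17]
r8 m[B→φ1] = [15, 17, 18, 15]
r8 m[B→φ2] = [15, 22, 14, 16]
r8 m[B→φ3] = [16, 25, 18, 17]
r9 m[φ0→N] = [19, 16, 20, 17]
r9 m[φ0→C] = [23, 23, 32, 24]
r9 m[φ1→N] = [20, 16, 20, 15]
r9 m[φ1→B] = [21, 28, 20, 22]
r9 m[φ2→C] = [21, 15, 16, 18]
r9 m[φ2→B] = [13, 15, 16, 13]
r9 m[φ3→N] = [22, 16, 21, 18]
r9 m[φ3→B] = [21, 21, 21, 21]
r9 m[φ4→N] = [16, 16, 13, 17]
r9 m[φ4→C] = [20, 23, 24, 20]
r9 m[N→φ0] = [33, 23, 29, 25]
r9 m[N→φ1] = [29, 20, 26, 24]
r9 m[N→φ3] = [28, 21, 26, 22]
r9 m[N→φ4] = [33, 20, 33, 22]
r9 m[C→φ0] = [19, 16, 20, 16]
r9 m[C→φ2] = [10, 13, 25, 11]
r9 m[C→φ4] = [19, 13, 23, 17]
r9 m[B→φ1] = [15, 17, 18, 15]
r9 m[B→φ2] = [15, 22, 14, 16]
r9 m[B→φ3] = [16, 25, 18, 17]
r10 m[φ0→N] = [19, 16, 20, 17]
r10 m[φ0→C] = [23, 23, 32, 24]
r10 m[φ1→N] = [20, 16, 20, 15]
r10 m[φ1→B] = [21, 28, 20, 22]
r10 m[φ2→C] = [21, 15, 16, 18]
r10 m[φ2→B] = [13, 15, 16, 13]
r10 m[φ3→N] = [22, 16, 21, 18]
r10 m[φ3→B] = [21, 21, 21, 21]
r10 m[φ4→N] = [16, 16, 13, 17]
r10 m[φ4→C] = [20, 23, 24, 20]
r10 m[N→φ0] = [58, 48, 54, 50]
r10 m[N→φ1] = [57, 48, 54, 52]
r10 m[N→φ3] = [55, 48, 53, 49]
r10 m[N→φ4] = [61, 48, 61, 50]
r10 m[C→φ0] = [41, 38, 40, 38]
r10 m[C→φ2] = [43, 46, 56, 44]
r10 m[C→φ4] = [44, 38, 48, 42]
r10 m[B→φ1] = [34, 36, 37, 34]
r10 m[B→φ2] = [42, 49, 41, 43]
r10 m[B→φ3] = [34, 43, 36, 35]
r11 m[φ0→N] = [41, 38, 42, 39]
r11 m[φ0→C] = [48, 48, 57, 49]
r11 m[φ1→N] = [39, 35, 39, 34]
r11 m[φ1→B] = [49, 56, 48, 50]
r11 m[φ2→C] = [48, 42, 43, 45]
r11 m[φ2→B] = [46, 48, 49, 46]
r11 m[φ3→N] = [40, 34, 39, 36]
r11 m[φ3→B] = [48, 48, 48, 48]
r11 m[φ4→N] = [41, 41, 38, 42]
r11 m[φ4→C] = [48, 51, 52, 48]
r11 m[N→φ0] = [58, 48, 54, 50]
r11 m[N→φ1] = [57, 48, 54, 52]
r11 m[N→φ3] = [55, 48, 53, 49]
r11 m[N→φ4] = [61, 48, 61, 50]
r11 m[C→φ0] = [41, 38, 40, 38]
r11 m[C→φ2] = [43, 46, 56, 44]
r11 m[C→φ4] = [44, 38, 48, 42]
r11 m[B→φ1] = [34, 36, 37, 34]
r11 m[B→φ2] = [42, 49, 41, 43]
r11 m[B→φ3] = [34, 43, 36, 35]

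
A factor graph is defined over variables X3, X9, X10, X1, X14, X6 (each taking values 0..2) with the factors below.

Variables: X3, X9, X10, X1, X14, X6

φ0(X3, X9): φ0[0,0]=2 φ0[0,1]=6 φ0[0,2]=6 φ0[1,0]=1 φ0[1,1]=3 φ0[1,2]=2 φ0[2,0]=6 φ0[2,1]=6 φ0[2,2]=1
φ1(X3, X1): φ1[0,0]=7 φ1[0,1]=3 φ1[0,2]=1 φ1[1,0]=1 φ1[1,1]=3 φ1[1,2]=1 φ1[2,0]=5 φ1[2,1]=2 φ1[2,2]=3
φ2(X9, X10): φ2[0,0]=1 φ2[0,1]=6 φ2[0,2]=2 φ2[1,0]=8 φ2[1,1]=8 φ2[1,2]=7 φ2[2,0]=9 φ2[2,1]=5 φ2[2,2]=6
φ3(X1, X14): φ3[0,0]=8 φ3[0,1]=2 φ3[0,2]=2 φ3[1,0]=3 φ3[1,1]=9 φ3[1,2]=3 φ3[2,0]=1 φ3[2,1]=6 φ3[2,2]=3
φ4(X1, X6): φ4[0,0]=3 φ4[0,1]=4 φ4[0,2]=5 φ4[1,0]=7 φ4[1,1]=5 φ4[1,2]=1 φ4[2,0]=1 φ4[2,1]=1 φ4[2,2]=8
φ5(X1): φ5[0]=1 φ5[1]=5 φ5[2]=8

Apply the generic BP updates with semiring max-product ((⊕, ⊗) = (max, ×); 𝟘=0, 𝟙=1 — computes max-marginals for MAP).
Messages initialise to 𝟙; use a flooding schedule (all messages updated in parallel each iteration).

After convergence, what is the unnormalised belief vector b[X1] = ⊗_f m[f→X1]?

b[X1] = [15120, 51030, 55296]

init: all messages = 𝟙 over 3 values
r1 m[φ0→X3] = [6, 3, 6]
r1 m[φ0→X9] = [6, 6, 6]
r1 m[φ1→X3] = [7, 3, 5]
r1 m[φ1→X1] = [7, 3, 3]
r1 m[φ2→X9] = [6, 8, 9]
r1 m[φ2→X10] = [9, 8, 7]
r1 m[φ3→X1] = [8, 9, 6]
r1 m[φ3→X14] = [8, 9, 3]
r1 m[φ4→X1] = [5, 7, 8]
r1 m[φ4→X6] = [7, 5, 8]
r1 m[φ5→X1] = [1, 5, 8]
r1 m[X3→φ0] = [1, 1, 1]
r1 m[X3→φ1] = [1, 1, 1]
r1 m[X9→φ0] = [1, 1, 1]
r1 m[X9→φ2] = [1, 1, 1]
r1 m[X10→φ2] = [1, 1, 1]
r1 m[X1→φ1] = [1, 1, 1]
r1 m[X1→φ3] = [1, 1, 1]
r1 m[X1→φ4] = [1, 1, 1]
r1 m[X1→φ5] = [1, 1, 1]
r1 m[X14→φ3] = [1, 1, 1]
r1 m[X6→φ4] = [1, 1, 1]
r2 m[φ0→X3] = [6, 3, 6]
r2 m[φ0→X9] = [6, 6, 6]
r2 m[φ1→X3] = [7, 3, 5]
r2 m[φ1→X1] = [7, 3, 3]
r2 m[φ2→X9] = [6, 8, 9]
r2 m[φ2→X10] = [9, 8, 7]
r2 m[φ3→X1] = [8, 9, 6]
r2 m[φ3→X14] = [8, 9, 3]
r2 m[φ4→X1] = [5, 7, 8]
r2 m[φ4→X6] = [7, 5, 8]
r2 m[φ5→X1] = [1, 5, 8]
r2 m[X3→φ0] = [7, 3, 5]
r2 m[X3→φ1] = [6, 3, 6]
r2 m[X9→φ0] = [6, 8, 9]
r2 m[X9→φ2] = [6, 6, 6]
r2 m[X10→φ2] = [1, 1, 1]
r2 m[X1→φ1] = [40, 315, 384]
r2 m[X1→φ3] = [35, 105, 192]
r2 m[X1→φ4] = [56, 135, 144]
r2 m[X1→φ5] = [280, 189, 144]
r2 m[X14→φ3] = [1, 1, 1]
r2 m[X6→φ4] = [1, 1, 1]
r3 m[φ0→X3] = [54, 24, 48]
r3 m[φ0→X9] = [30, 42, 42]
r3 m[φ1→X3] = [945, 945, 1152]
r3 m[φ1→X1] = [42, 18, 18]
r3 m[φ2→X9] = [6, 8, 9]
r3 m[φ2→X10] = [54, 48, 42]
r3 m[φ3→X1] = [8, 9, 6]
r3 m[φ3→X14] = [315, 1152, 576]
r3 m[φ4→X1] = [5, 7, 8]
r3 m[φ4→X6] = [945, 675, 1152]
r3 m[φ5→X1] = [1, 5, 8]
r3 m[X3→φ0] = [7, 3, 5]
r3 m[X3→φ1] = [6, 3, 6]
r3 m[X9→φ0] = [6, 8, 9]
r3 m[X9→φ2] = [6, 6, 6]
r3 m[X10→φ2] = [1, 1, 1]
r3 m[X1→φ1] = [40, 315, 384]
r3 m[X1→φ3] = [35, 105, 192]
r3 m[X1→φ4] = [56, 135, 144]
r3 m[X1→φ5] = [280, 189, 144]
r3 m[X14→φ3] = [1, 1, 1]
r3 m[X6→φ4] = [1, 1, 1]
r4 m[φ0→X3] = [54, 24, 48]
r4 m[φ0→X9] = [30, 42, 42]
r4 m[φ1→X3] = [945, 945, 1152]
r4 m[φ1→X1] = [42, 18, 18]
r4 m[φ2→X9] = [6, 8, 9]
r4 m[φ2→X10] = [54, 48, 42]
r4 m[φ3→X1] = [8, 9, 6]
r4 m[φ3→X14] = [315, 1152, 576]
r4 m[φ4→X1] = [5, 7, 8]
r4 m[φ4→X6] = [945, 675, 1152]
r4 m[φ5→X1] = [1, 5, 8]
r4 m[X3→φ0] = [945, 945, 1152]
r4 m[X3→φ1] = [54, 24, 48]
r4 m[X9→φ0] = [6, 8, 9]
r4 m[X9→φ2] = [30, 42, 42]
r4 m[X10→φ2] = [1, 1, 1]
r4 m[X1→φ1] = [40, 315, 384]
r4 m[X1→φ3] = [210, 630, 1152]
r4 m[X1→φ4] = [336, 810, 864]
r4 m[X1→φ5] = [1680, 1134, 864]
r4 m[X14→φ3] = [1, 1, 1]
r4 m[X6→φ4] = [1, 1, 1]
r5 m[φ0→X3] = [54, 24, 48]
r5 m[φ0→X9] = [6912, 6912, 5670]
r5 m[φ1→X3] = [945, 945, 1152]
r5 m[φ1→X1] = [378, 162, 144]
r5 m[φ2→X9] = [6, 8, 9]
r5 m[φ2→X10] = [378, 336, 294]
r5 m[φ3→X1] = [8, 9, 6]
r5 m[φ3→X14] = [1890, 6912, 3456]
r5 m[φ4→X1] = [5, 7, 8]
r5 m[φ4→X6] = [5670, 4050, 6912]
r5 m[φ5→X1] = [1, 5, 8]
r5 m[X3→φ0] = [945, 945, 1152]
r5 m[X3→φ1] = [54, 24, 48]
r5 m[X9→φ0] = [6, 8, 9]
r5 m[X9→φ2] = [30, 42, 42]
r5 m[X10→φ2] = [1, 1, 1]
r5 m[X1→φ1] = [40, 315, 384]
r5 m[X1→φ3] = [210, 630, 1152]
r5 m[X1→φ4] = [336, 810, 864]
r5 m[X1→φ5] = [1680, 1134, 864]
r5 m[X14→φ3] = [1, 1, 1]
r5 m[X6→φ4] = [1, 1, 1]
r6 m[φ0→X3] = [54, 24, 48]
r6 m[φ0→X9] = [6912, 6912, 5670]
r6 m[φ1→X3] = [945, 945, 1152]
r6 m[φ1→X1] = [378, 162, 144]
r6 m[φ2→X9] = [6, 8, 9]
r6 m[φ2→X10] = [378, 336, 294]
r6 m[φ3→X1] = [8, 9, 6]
r6 m[φ3→X14] = [1890, 6912, 3456]
r6 m[φ4→X1] = [5, 7, 8]
r6 m[φ4→X6] = [5670, 4050, 6912]
r6 m[φ5→X1] = [1, 5, 8]
r6 m[X3→φ0] = [945, 945, 1152]
r6 m[X3→φ1] = [54, 24, 48]
r6 m[X9→φ0] = [6, 8, 9]
r6 m[X9→φ2] = [6912, 6912, 5670]
r6 m[X10→φ2] = [1, 1, 1]
r6 m[X1→φ1] = [40, 315, 384]
r6 m[X1→φ3] = [1890, 5670, 9216]
r6 m[X1→φ4] = [3024, 7290, 6912]
r6 m[X1→φ5] = [15120, 10206, 6912]
r6 m[X14→φ3] = [1, 1, 1]
r6 m[X6→φ4] = [1, 1, 1]
r7 m[φ0→X3] = [54, 24, 48]
r7 m[φ0→X9] = [6912, 6912, 5670]
r7 m[φ1→X3] = [945, 945, 1152]
r7 m[φ1→X1] = [378, 162, 144]
r7 m[φ2→X9] = [6, 8, 9]
r7 m[φ2→X10] = [55296, 55296, 48384]
r7 m[φ3→X1] = [8, 9, 6]
r7 m[φ3→X14] = [17010, 55296, 27648]
r7 m[φ4→X1] = [5, 7, 8]
r7 m[φ4→X6] = [51030, 36450, 55296]
r7 m[φ5→X1] = [1, 5, 8]
r7 m[X3→φ0] = [945, 945, 1152]
r7 m[X3→φ1] = [54, 24, 48]
r7 m[X9→φ0] = [6, 8, 9]
r7 m[X9→φ2] = [6912, 6912, 5670]
r7 m[X10→φ2] = [1, 1, 1]
r7 m[X1→φ1] = [40, 315, 384]
r7 m[X1→φ3] = [1890, 5670, 9216]
r7 m[X1→φ4] = [3024, 7290, 6912]
r7 m[X1→φ5] = [15120, 10206, 6912]
r7 m[X14→φ3] = [1, 1, 1]
r7 m[X6→φ4] = [1, 1, 1]
r8 m[φ0→X3] = [54, 24, 48]
r8 m[φ0→X9] = [6912, 6912, 5670]
r8 m[φ1→X3] = [945, 945, 1152]
r8 m[φ1→X1] = [378, 162, 144]
r8 m[φ2→X9] = [6, 8, 9]
r8 m[φ2→X10] = [55296, 55296, 48384]
r8 m[φ3→X1] = [8, 9, 6]
r8 m[φ3→X14] = [17010, 55296, 27648]
r8 m[φ4→X1] = [5, 7, 8]
r8 m[φ4→X6] = [51030, 36450, 55296]
r8 m[φ5→X1] = [1, 5, 8]
r8 m[X3→φ0] = [945, 945, 1152]
r8 m[X3→φ1] = [54, 24, 48]
r8 m[X9→φ0] = [6, 8, 9]
r8 m[X9→φ2] = [6912, 6912, 5670]
r8 m[X10→φ2] = [1, 1, 1]
r8 m[X1→φ1] = [40, 315, 384]
r8 m[X1→φ3] = [1890, 5670, 9216]
r8 m[X1→φ4] = [3024, 7290, 6912]
r8 m[X1→φ5] = [15120, 10206, 6912]
r8 m[X14→φ3] = [1, 1, 1]
r8 m[X6→φ4] = [1, 1, 1]
fixed point reached at round 8
b[X1] = ⊗ incoming = [15120, 51030, 55296]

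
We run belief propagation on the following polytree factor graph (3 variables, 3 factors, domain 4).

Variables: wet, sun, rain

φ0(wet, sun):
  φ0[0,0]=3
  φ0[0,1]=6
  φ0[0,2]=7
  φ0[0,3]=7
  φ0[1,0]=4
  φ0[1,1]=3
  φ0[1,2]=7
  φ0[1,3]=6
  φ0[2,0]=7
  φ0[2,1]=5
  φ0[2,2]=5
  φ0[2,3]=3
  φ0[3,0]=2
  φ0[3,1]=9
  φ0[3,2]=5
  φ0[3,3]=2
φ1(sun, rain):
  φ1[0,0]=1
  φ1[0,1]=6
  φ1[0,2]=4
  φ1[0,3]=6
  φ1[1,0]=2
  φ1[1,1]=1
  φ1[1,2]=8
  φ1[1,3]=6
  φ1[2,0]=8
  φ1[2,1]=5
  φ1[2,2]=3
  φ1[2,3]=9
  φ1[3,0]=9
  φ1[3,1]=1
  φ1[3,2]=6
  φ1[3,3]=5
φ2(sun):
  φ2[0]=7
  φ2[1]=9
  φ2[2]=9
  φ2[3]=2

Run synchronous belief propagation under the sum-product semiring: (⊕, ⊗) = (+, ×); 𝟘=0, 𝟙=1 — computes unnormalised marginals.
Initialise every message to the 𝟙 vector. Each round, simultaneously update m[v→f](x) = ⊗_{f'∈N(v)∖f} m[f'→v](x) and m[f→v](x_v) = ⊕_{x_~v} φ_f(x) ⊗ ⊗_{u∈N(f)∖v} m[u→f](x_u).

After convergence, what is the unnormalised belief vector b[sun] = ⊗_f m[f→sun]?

init: all messages = 𝟙 over 4 values
r1 m[φ0→wet] = [23, 20, 20, 18]
r1 m[φ0→sun] = [16, 23, 24, 18]
r1 m[φ1→sun] = [17, 17, 25, 21]
r1 m[φ1→rain] = [20, 13, 21, 26]
r1 m[φ2→sun] = [7, 9, 9, 2]
r1 m[wet→φ0] = [1, 1, 1, 1]
r1 m[sun→φ0] = [1, 1, 1, 1]
r1 m[sun→φ1] = [1, 1, 1, 1]
r1 m[sun→φ2] = [1, 1, 1, 1]
r1 m[rain→φ1] = [1, 1, 1, 1]
r2 m[φ0→wet] = [23, 20, 20, 18]
r2 m[φ0→sun] = [16, 23, 24, 18]
r2 m[φ1→sun] = [17, 17, 25, 21]
r2 m[φ1→rain] = [20, 13, 21, 26]
r2 m[φ2→sun] = [7, 9, 9, 2]
r2 m[wet→φ0] = [1, 1, 1, 1]
r2 m[sun→φ0] = [119, 153, 225, 42]
r2 m[sun→φ1] = [112, 207, 216, 36]
r2 m[sun→φ2] = [272, 391, 600, 378]
r2 m[rain→φ1] = [1, 1, 1, 1]
r3 m[φ0→wet] = [3144, 2762, 2849, 2824]
r3 m[φ0→sun] = [16, 23, 24, 18]
r3 m[φ1→sun] = [17, 17, 25, 21]
r3 m[φ1→rain] = [2578, 1995, 2968, 4038]
r3 m[φ2→sun] = [7, 9, 9, 2]
r3 m[wet→φ0] = [1, 1, 1, 1]
r3 m[sun→φ0] = [119, 153, 225, 42]
r3 m[sun→φ1] = [112, 207, 216, 36]
r3 m[sun→φ2] = [272, 391, 600, 378]
r3 m[rain→φ1] = [1, 1, 1, 1]
r4 m[φ0→wet] = [3144, 2762, 2849, 2824]
r4 m[φ0→sun] = [16, 23, 24, 18]
r4 m[φ1→sun] = [17, 17, 25, 21]
r4 m[φ1→rain] = [2578, 1995, 2968, 4038]
r4 m[φ2→sun] = [7, 9, 9, 2]
r4 m[wet→φ0] = [1, 1, 1, 1]
r4 m[sun→φ0] = [119, 153, 225, 42]
r4 m[sun→φ1] = [112, 207, 216, 36]
r4 m[sun→φ2] = [272, 391, 600, 378]
r4 m[rain→φ1] = [1, 1, 1, 1]
fixed point reached at round 4
b[sun] = ⊗ incoming = [1904, 3519, 5400, 756]

b[sun] = [1904, 3519, 5400, 756]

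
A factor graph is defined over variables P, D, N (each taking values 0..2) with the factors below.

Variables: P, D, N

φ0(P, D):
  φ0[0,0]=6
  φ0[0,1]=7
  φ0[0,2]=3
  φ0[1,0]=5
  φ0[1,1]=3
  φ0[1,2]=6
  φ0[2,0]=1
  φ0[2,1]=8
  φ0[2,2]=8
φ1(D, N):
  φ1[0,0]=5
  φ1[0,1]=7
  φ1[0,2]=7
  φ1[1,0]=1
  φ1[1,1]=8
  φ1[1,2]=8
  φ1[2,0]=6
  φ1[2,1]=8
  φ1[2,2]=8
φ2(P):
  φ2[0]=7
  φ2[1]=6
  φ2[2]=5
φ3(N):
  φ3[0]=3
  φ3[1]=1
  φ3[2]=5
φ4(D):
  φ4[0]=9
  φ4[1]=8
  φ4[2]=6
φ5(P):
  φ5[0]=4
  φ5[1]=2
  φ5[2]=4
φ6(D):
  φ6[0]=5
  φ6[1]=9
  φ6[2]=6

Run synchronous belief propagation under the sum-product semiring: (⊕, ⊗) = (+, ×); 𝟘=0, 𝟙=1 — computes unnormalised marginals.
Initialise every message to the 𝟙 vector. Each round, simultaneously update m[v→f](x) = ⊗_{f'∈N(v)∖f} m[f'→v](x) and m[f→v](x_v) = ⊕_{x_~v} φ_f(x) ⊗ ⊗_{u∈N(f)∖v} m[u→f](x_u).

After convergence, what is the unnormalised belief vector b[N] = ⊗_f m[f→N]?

b[N] = [456840, 394920, 1974600]

init: all messages = 𝟙 over 3 values
r1 m[φ0→P] = [16, 14, 17]
r1 m[φ0→D] = [12, 18, 17]
r1 m[φ1→D] = [19, 17, 22]
r1 m[φ1→N] = [12, 23, 23]
r1 m[φ2→P] = [7, 6, 5]
r1 m[φ3→N] = [3, 1, 5]
r1 m[φ4→D] = [9, 8, 6]
r1 m[φ5→P] = [4, 2, 4]
r1 m[φ6→D] = [5, 9, 6]
r1 m[P→φ0] = [1, 1, 1]
r1 m[P→φ2] = [1, 1, 1]
r1 m[P→φ5] = [1, 1, 1]
r1 m[D→φ0] = [1, 1, 1]
r1 m[D→φ1] = [1, 1, 1]
r1 m[D→φ4] = [1, 1, 1]
r1 m[D→φ6] = [1, 1, 1]
r1 m[N→φ1] = [1, 1, 1]
r1 m[N→φ3] = [1, 1, 1]
r2 m[φ0→P] = [16, 14, 17]
r2 m[φ0→D] = [12, 18, 17]
r2 m[φ1→D] = [19, 17, 22]
r2 m[φ1→N] = [12, 23, 23]
r2 m[φ2→P] = [7, 6, 5]
r2 m[φ3→N] = [3, 1, 5]
r2 m[φ4→D] = [9, 8, 6]
r2 m[φ5→P] = [4, 2, 4]
r2 m[φ6→D] = [5, 9, 6]
r2 m[P→φ0] = [28, 12, 20]
r2 m[P→φ2] = [64, 28, 68]
r2 m[P→φ5] = [112, 84, 85]
r2 m[D→φ0] = [855, 1224, 792]
r2 m[D→φ1] = [540, 1296, 612]
r2 m[D→φ4] = [1140, 2754, 2244]
r2 m[D→φ6] = [2052, 2448, 2244]
r2 m[N→φ1] = [3, 1, 5]
r2 m[N→φ3] = [12, 23, 23]
r3 m[φ0→P] = [16074, 12699, 16983]
r3 m[φ0→D] = [248, 392, 316]
r3 m[φ1→D] = [57, 51, 66]
r3 m[φ1→N] = [7668, 19044, 19044]
r3 m[φ2→P] = [7, 6, 5]
r3 m[φ3→N] = [3, 1, 5]
r3 m[φ4→D] = [9, 8, 6]
r3 m[φ5→P] = [4, 2, 4]
r3 m[φ6→D] = [5, 9, 6]
r3 m[P→φ0] = [28, 12, 20]
r3 m[P→φ2] = [64, 28, 68]
r3 m[P→φ5] = [112, 84, 85]
r3 m[D→φ0] = [855, 1224, 792]
r3 m[D→φ1] = [540, 1296, 612]
r3 m[D→φ4] = [1140, 2754, 2244]
r3 m[D→φ6] = [2052, 2448, 2244]
r3 m[N→φ1] = [3, 1, 5]
r3 m[N→φ3] = [12, 23, 23]
r4 m[φ0→P] = [16074, 12699, 16983]
r4 m[φ0→D] = [248, 392, 316]
r4 m[φ1→D] = [57, 51, 66]
r4 m[φ1→N] = [7668, 19044, 19044]
r4 m[φ2→P] = [7, 6, 5]
r4 m[φ3→N] = [3, 1, 5]
r4 m[φ4→D] = [9, 8, 6]
r4 m[φ5→P] = [4, 2, 4]
r4 m[φ6→D] = [5, 9, 6]
r4 m[P→φ0] = [28, 12, 20]
r4 m[P→φ2] = [64296, 25398, 67932]
r4 m[P→φ5] = [112518, 76194, 84915]
r4 m[D→φ0] = [2565, 3672, 2376]
r4 m[D→φ1] = [11160, 28224, 11376]
r4 m[D→φ4] = [70680, 179928, 125136]
r4 m[D→φ6] = [127224, 159936, 125136]
r4 m[N→φ1] = [3, 1, 5]
r4 m[N→φ3] = [7668, 19044, 19044]
r5 m[φ0→P] = [48222, 38097, 50949]
r5 m[φ0→D] = [248, 392, 316]
r5 m[φ1→D] = [57, 51, 66]
r5 m[φ1→N] = [152280, 394920, 394920]
r5 m[φ2→P] = [7, 6, 5]
r5 m[φ3→N] = [3, 1, 5]
r5 m[φ4→D] = [9, 8, 6]
r5 m[φ5→P] = [4, 2, 4]
r5 m[φ6→D] = [5, 9, 6]
r5 m[P→φ0] = [28, 12, 20]
r5 m[P→φ2] = [64296, 25398, 67932]
r5 m[P→φ5] = [112518, 76194, 84915]
r5 m[D→φ0] = [2565, 3672, 2376]
r5 m[D→φ1] = [11160, 28224, 11376]
r5 m[D→φ4] = [70680, 179928, 125136]
r5 m[D→φ6] = [127224, 159936, 125136]
r5 m[N→φ1] = [3, 1, 5]
r5 m[N→φ3] = [7668, 19044, 19044]
r6 m[φ0→P] = [48222, 38097, 50949]
r6 m[φ0→D] = [248, 392, 316]
r6 m[φ1→D] = [57, 51, 66]
r6 m[φ1→N] = [152280, 394920, 394920]
r6 m[φ2→P] = [7, 6, 5]
r6 m[φ3→N] = [3, 1, 5]
r6 m[φ4→D] = [9, 8, 6]
r6 m[φ5→P] = [4, 2, 4]
r6 m[φ6→D] = [5, 9, 6]
r6 m[P→φ0] = [28, 12, 20]
r6 m[P→φ2] = [192888, 76194, 203796]
r6 m[P→φ5] = [337554, 228582, 254745]
r6 m[D→φ0] = [2565, 3672, 2376]
r6 m[D→φ1] = [11160, 28224, 11376]
r6 m[D→φ4] = [70680, 179928, 125136]
r6 m[D→φ6] = [127224, 159936, 125136]
r6 m[N→φ1] = [3, 1, 5]
r6 m[N→φ3] = [152280, 394920, 394920]
r7 m[φ0→P] = [48222, 38097, 50949]
r7 m[φ0→D] = [248, 392, 316]
r7 m[φ1→D] = [57, 51, 66]
r7 m[φ1→N] = [152280, 394920, 394920]
r7 m[φ2→P] = [7, 6, 5]
r7 m[φ3→N] = [3, 1, 5]
r7 m[φ4→D] = [9, 8, 6]
r7 m[φ5→P] = [4, 2, 4]
r7 m[φ6→D] = [5, 9, 6]
r7 m[P→φ0] = [28, 12, 20]
r7 m[P→φ2] = [192888, 76194, 203796]
r7 m[P→φ5] = [337554, 228582, 254745]
r7 m[D→φ0] = [2565, 3672, 2376]
r7 m[D→φ1] = [11160, 28224, 11376]
r7 m[D→φ4] = [70680, 179928, 125136]
r7 m[D→φ6] = [127224, 159936, 125136]
r7 m[N→φ1] = [3, 1, 5]
r7 m[N→φ3] = [152280, 394920, 394920]
fixed point reached at round 7
b[N] = ⊗ incoming = [456840, 394920, 1974600]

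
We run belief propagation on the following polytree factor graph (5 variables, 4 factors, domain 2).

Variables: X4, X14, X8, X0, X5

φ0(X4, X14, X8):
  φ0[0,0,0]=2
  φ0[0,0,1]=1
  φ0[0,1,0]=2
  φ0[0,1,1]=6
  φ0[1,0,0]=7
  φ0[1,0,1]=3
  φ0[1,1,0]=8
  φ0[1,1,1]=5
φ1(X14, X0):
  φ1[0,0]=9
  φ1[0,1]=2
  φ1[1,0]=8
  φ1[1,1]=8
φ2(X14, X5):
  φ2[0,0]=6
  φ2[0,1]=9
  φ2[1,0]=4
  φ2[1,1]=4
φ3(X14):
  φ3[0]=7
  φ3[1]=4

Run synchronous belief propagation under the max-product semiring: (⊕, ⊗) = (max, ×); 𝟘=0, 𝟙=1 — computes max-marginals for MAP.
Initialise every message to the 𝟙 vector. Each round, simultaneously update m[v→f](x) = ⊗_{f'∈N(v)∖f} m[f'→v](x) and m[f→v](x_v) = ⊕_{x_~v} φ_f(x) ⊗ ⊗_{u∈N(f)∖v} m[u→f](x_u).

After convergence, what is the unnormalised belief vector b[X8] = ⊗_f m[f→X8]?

init: all messages = 𝟙 over 2 values
r1 m[φ0→X4] = [6, 8]
r1 m[φ0→X14] = [7, 8]
r1 m[φ0→X8] = [8, 6]
r1 m[φ1→X14] = [9, 8]
r1 m[φ1→X0] = [9, 8]
r1 m[φ2→X14] = [9, 4]
r1 m[φ2→X5] = [6, 9]
r1 m[φ3→X14] = [7, 4]
r1 m[X4→φ0] = [1, 1]
r1 m[X14→φ0] = [1, 1]
r1 m[X14→φ1] = [1, 1]
r1 m[X14→φ2] = [1, 1]
r1 m[X14→φ3] = [1, 1]
r1 m[X8→φ0] = [1, 1]
r1 m[X0→φ1] = [1, 1]
r1 m[X5→φ2] = [1, 1]
r2 m[φ0→X4] = [6, 8]
r2 m[φ0→X14] = [7, 8]
r2 m[φ0→X8] = [8, 6]
r2 m[φ1→X14] = [9, 8]
r2 m[φ1→X0] = [9, 8]
r2 m[φ2→X14] = [9, 4]
r2 m[φ2→X5] = [6, 9]
r2 m[φ3→X14] = [7, 4]
r2 m[X4→φ0] = [1, 1]
r2 m[X14→φ0] = [567, 128]
r2 m[X14→φ1] = [441, 128]
r2 m[X14→φ2] = [441, 256]
r2 m[X14→φ3] = [567, 256]
r2 m[X8→φ0] = [1, 1]
r2 m[X0→φ1] = [1, 1]
r2 m[X5→φ2] = [1, 1]
r3 m[φ0→X4] = [1134, 3969]
r3 m[φ0→X14] = [7, 8]
r3 m[φ0→X8] = [3969, 1701]
r3 m[φ1→X14] = [9, 8]
r3 m[φ1→X0] = [3969, 1024]
r3 m[φ2→X14] = [9, 4]
r3 m[φ2→X5] = [2646, 3969]
r3 m[φ3→X14] = [7, 4]
r3 m[X4→φ0] = [1, 1]
r3 m[X14→φ0] = [567, 128]
r3 m[X14→φ1] = [441, 128]
r3 m[X14→φ2] = [441, 256]
r3 m[X14→φ3] = [567, 256]
r3 m[X8→φ0] = [1, 1]
r3 m[X0→φ1] = [1, 1]
r3 m[X5→φ2] = [1, 1]
r4 m[φ0→X4] = [1134, 3969]
r4 m[φ0→X14] = [7, 8]
r4 m[φ0→X8] = [3969, 1701]
r4 m[φ1→X14] = [9, 8]
r4 m[φ1→X0] = [3969, 1024]
r4 m[φ2→X14] = [9, 4]
r4 m[φ2→X5] = [2646, 3969]
r4 m[φ3→X14] = [7, 4]
r4 m[X4→φ0] = [1, 1]
r4 m[X14→φ0] = [567, 128]
r4 m[X14→φ1] = [441, 128]
r4 m[X14→φ2] = [441, 256]
r4 m[X14→φ3] = [567, 256]
r4 m[X8→φ0] = [1, 1]
r4 m[X0→φ1] = [1, 1]
r4 m[X5→φ2] = [1, 1]
fixed point reached at round 4
b[X8] = ⊗ incoming = [3969, 1701]

b[X8] = [3969, 1701]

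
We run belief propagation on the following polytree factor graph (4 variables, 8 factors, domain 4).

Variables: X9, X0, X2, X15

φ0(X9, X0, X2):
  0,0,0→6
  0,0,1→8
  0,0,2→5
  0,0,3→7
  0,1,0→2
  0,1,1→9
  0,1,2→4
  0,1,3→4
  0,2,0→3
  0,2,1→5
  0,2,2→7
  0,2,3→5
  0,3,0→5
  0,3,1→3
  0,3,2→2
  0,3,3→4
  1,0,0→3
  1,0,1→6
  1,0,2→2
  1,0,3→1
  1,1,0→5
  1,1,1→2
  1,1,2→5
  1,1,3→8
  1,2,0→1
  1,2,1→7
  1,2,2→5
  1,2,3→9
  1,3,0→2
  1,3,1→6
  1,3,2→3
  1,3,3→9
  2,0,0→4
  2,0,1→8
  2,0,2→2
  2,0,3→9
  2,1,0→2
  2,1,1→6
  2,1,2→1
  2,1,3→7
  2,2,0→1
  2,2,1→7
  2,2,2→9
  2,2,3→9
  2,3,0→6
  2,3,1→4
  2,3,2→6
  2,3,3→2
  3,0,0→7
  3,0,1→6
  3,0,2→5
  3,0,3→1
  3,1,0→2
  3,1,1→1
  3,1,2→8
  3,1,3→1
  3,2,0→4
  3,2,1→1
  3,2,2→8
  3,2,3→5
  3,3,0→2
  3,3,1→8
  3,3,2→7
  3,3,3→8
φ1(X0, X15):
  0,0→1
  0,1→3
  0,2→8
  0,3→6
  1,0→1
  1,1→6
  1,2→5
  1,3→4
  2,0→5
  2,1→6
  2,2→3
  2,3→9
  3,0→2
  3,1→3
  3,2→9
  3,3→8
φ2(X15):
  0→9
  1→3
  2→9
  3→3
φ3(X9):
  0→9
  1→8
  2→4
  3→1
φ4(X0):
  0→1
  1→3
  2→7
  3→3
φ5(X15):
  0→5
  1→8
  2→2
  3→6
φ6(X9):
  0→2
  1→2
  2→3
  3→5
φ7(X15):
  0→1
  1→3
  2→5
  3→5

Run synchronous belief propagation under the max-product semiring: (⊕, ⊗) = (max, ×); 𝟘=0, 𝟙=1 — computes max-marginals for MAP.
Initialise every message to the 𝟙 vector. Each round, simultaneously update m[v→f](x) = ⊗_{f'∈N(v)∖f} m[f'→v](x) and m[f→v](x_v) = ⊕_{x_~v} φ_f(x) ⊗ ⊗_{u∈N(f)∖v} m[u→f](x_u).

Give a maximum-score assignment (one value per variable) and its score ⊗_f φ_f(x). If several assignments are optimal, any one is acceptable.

init: all messages = 𝟙 over 4 values
r1 m[φ0→X9] = [9, 9, 9, 8]
r1 m[φ0→X0] = [9, 9, 9, 9]
r1 m[φ0→X2] = [7, 9, 9, 9]
r1 m[φ1→X0] = [8, 6, 9, 9]
r1 m[φ1→X15] = [5, 6, 9, 9]
r1 m[φ2→X15] = [9, 3, 9, 3]
r1 m[φ3→X9] = [9, 8, 4, 1]
r1 m[φ4→X0] = [1, 3, 7, 3]
r1 m[φ5→X15] = [5, 8, 2, 6]
r1 m[φ6→X9] = [2, 2, 3, 5]
r1 m[φ7→X15] = [1, 3, 5, 5]
r1 m[X9→φ0] = [1, 1, 1, 1]
r1 m[X9→φ3] = [1, 1, 1, 1]
r1 m[X9→φ6] = [1, 1, 1, 1]
r1 m[X0→φ0] = [1, 1, 1, 1]
r1 m[X0→φ1] = [1, 1, 1, 1]
r1 m[X0→φ4] = [1, 1, 1, 1]
r1 m[X2→φ0] = [1, 1, 1, 1]
r1 m[X15→φ1] = [1, 1, 1, 1]
r1 m[X15→φ2] = [1, 1, 1, 1]
r1 m[X15→φ5] = [1, 1, 1, 1]
r1 m[X15→φ7] = [1, 1, 1, 1]
r2 m[φ0→X9] = [9, 9, 9, 8]
r2 m[φ0→X0] = [9, 9, 9, 9]
r2 m[φ0→X2] = [7, 9, 9, 9]
r2 m[φ1→X0] = [8, 6, 9, 9]
r2 m[φ1→X15] = [5, 6, 9, 9]
r2 m[φ2→X15] = [9, 3, 9, 3]
r2 m[φ3→X9] = [9, 8, 4, 1]
r2 m[φ4→X0] = [1, 3, 7, 3]
r2 m[φ5→X15] = [5, 8, 2, 6]
r2 m[φ6→X9] = [2, 2, 3, 5]
r2 m[φ7→X15] = [1, 3, 5, 5]
r2 m[X9→φ0] = [18, 16, 12, 5]
r2 m[X9→φ3] = [18, 18, 27, 40]
r2 m[X9→φ6] = [81, 72, 36, 8]
r2 m[X0→φ0] = [8, 18, 63, 27]
r2 m[X0→φ1] = [9, 27, 63, 27]
r2 m[X0→φ4] = [72, 54, 81, 81]
r2 m[X2→φ0] = [1, 1, 1, 1]
r2 m[X15→φ1] = [45, 72, 90, 90]
r2 m[X15→φ2] = [25, 144, 90, 270]
r2 m[X15→φ5] = [45, 54, 405, 135]
r2 m[X15→φ7] = [225, 144, 162, 162]
r3 m[φ0→X9] = [441, 567, 567, 504]
r3 m[φ0→X0] = [144, 162, 144, 144]
r3 m[φ0→X2] = [3402, 7056, 7938, 9072]
r3 m[φ1→X0] = [720, 450, 810, 810]
r3 m[φ1→X15] = [315, 378, 243, 567]
r3 m[φ2→X15] = [9, 3, 9, 3]
r3 m[φ3→X9] = [9, 8, 4, 1]
r3 m[φ4→X0] = [1, 3, 7, 3]
r3 m[φ5→X15] = [5, 8, 2, 6]
r3 m[φ6→X9] = [2, 2, 3, 5]
r3 m[φ7→X15] = [1, 3, 5, 5]
r3 m[X9→φ0] = [18, 16, 12, 5]
r3 m[X9→φ3] = [18, 18, 27, 40]
r3 m[X9→φ6] = [81, 72, 36, 8]
r3 m[X0→φ0] = [8, 18, 63, 27]
r3 m[X0→φ1] = [9, 27, 63, 27]
r3 m[X0→φ4] = [72, 54, 81, 81]
r3 m[X2→φ0] = [1, 1, 1, 1]
r3 m[X15→φ1] = [45, 72, 90, 90]
r3 m[X15→φ2] = [25, 144, 90, 270]
r3 m[X15→φ5] = [45, 54, 405, 135]
r3 m[X15→φ7] = [225, 144, 162, 162]
r4 m[φ0→X9] = [441, 567, 567, 504]
r4 m[φ0→X0] = [144, 162, 144, 144]
r4 m[φ0→X2] = [3402, 7056, 7938, 9072]
r4 m[φ1→X0] = [720, 450, 810, 810]
r4 m[φ1→X15] = [315, 378, 243, 567]
r4 m[φ2→X15] = [9, 3, 9, 3]
r4 m[φ3→X9] = [9, 8, 4, 1]
r4 m[φ4→X0] = [1, 3, 7, 3]
r4 m[φ5→X15] = [5, 8, 2, 6]
r4 m[φ6→X9] = [2, 2, 3, 5]
r4 m[φ7→X15] = [1, 3, 5, 5]
r4 m[X9→φ0] = [18, 16, 12, 5]
r4 m[X9→φ3] = [882, 1134, 1701, 2520]
r4 m[X9→φ6] = [3969, 4536, 2268, 504]
r4 m[X0→φ0] = [720, 1350, 5670, 2430]
r4 m[X0→φ1] = [144, 486, 1008, 432]
r4 m[X0→φ4] = [103680, 72900, 116640, 116640]
r4 m[X2→φ0] = [1, 1, 1, 1]
r4 m[X15→φ1] = [45, 72, 90, 90]
r4 m[X15→φ2] = [1575, 9072, 2430, 17010]
r4 m[X15→φ5] = [2835, 3402, 10935, 8505]
r4 m[X15→φ7] = [14175, 9072, 4374, 10206]
r5 m[φ0→X9] = [39690, 51030, 51030, 45360]
r5 m[φ0→X0] = [144, 162, 144, 144]
r5 m[φ0→X2] = [306180, 635040, 714420, 816480]
r5 m[φ1→X0] = [720, 450, 810, 810]
r5 m[φ1→X15] = [5040, 6048, 3888, 9072]
r5 m[φ2→X15] = [9, 3, 9, 3]
r5 m[φ3→X9] = [9, 8, 4, 1]
r5 m[φ4→X0] = [1, 3, 7, 3]
r5 m[φ5→X15] = [5, 8, 2, 6]
r5 m[φ6→X9] = [2, 2, 3, 5]
r5 m[φ7→X15] = [1, 3, 5, 5]
r5 m[X9→φ0] = [18, 16, 12, 5]
r5 m[X9→φ3] = [882, 1134, 1701, 2520]
r5 m[X9→φ6] = [3969, 4536, 2268, 504]
r5 m[X0→φ0] = [720, 1350, 5670, 2430]
r5 m[X0→φ1] = [144, 486, 1008, 432]
r5 m[X0→φ4] = [103680, 72900, 116640, 116640]
r5 m[X2→φ0] = [1, 1, 1, 1]
r5 m[X15→φ1] = [45, 72, 90, 90]
r5 m[X15→φ2] = [1575, 9072, 2430, 17010]
r5 m[X15→φ5] = [2835, 3402, 10935, 8505]
r5 m[X15→φ7] = [14175, 9072, 4374, 10206]
r6 m[φ0→X9] = [39690, 51030, 51030, 45360]
r6 m[φ0→X0] = [144, 162, 144, 144]
r6 m[φ0→X2] = [306180, 635040, 714420, 816480]
r6 m[φ1→X0] = [720, 450, 810, 810]
r6 m[φ1→X15] = [5040, 6048, 3888, 9072]
r6 m[φ2→X15] = [9, 3, 9, 3]
r6 m[φ3→X9] = [9, 8, 4, 1]
r6 m[φ4→X0] = [1, 3, 7, 3]
r6 m[φ5→X15] = [5, 8, 2, 6]
r6 m[φ6→X9] = [2, 2, 3, 5]
r6 m[φ7→X15] = [1, 3, 5, 5]
r6 m[X9→φ0] = [18, 16, 12, 5]
r6 m[X9→φ3] = [79380, 102060, 153090, 226800]
r6 m[X9→φ6] = [357210, 408240, 204120, 45360]
r6 m[X0→φ0] = [720, 1350, 5670, 2430]
r6 m[X0→φ1] = [144, 486, 1008, 432]
r6 m[X0→φ4] = [103680, 72900, 116640, 116640]
r6 m[X2→φ0] = [1, 1, 1, 1]
r6 m[X15→φ1] = [45, 72, 90, 90]
r6 m[X15→φ2] = [25200, 145152, 38880, 272160]
r6 m[X15→φ5] = [45360, 54432, 174960, 136080]
r6 m[X15→φ7] = [226800, 145152, 69984, 163296]
r7 m[φ0→X9] = [39690, 51030, 51030, 45360]
r7 m[φ0→X0] = [144, 162, 144, 144]
r7 m[φ0→X2] = [306180, 635040, 714420, 816480]
r7 m[φ1→X0] = [720, 450, 810, 810]
r7 m[φ1→X15] = [5040, 6048, 3888, 9072]
r7 m[φ2→X15] = [9, 3, 9, 3]
r7 m[φ3→X9] = [9, 8, 4, 1]
r7 m[φ4→X0] = [1, 3, 7, 3]
r7 m[φ5→X15] = [5, 8, 2, 6]
r7 m[φ6→X9] = [2, 2, 3, 5]
r7 m[φ7→X15] = [1, 3, 5, 5]
r7 m[X9→φ0] = [18, 16, 12, 5]
r7 m[X9→φ3] = [79380, 102060, 153090, 226800]
r7 m[X9→φ6] = [357210, 408240, 204120, 45360]
r7 m[X0→φ0] = [720, 1350, 5670, 2430]
r7 m[X0→φ1] = [144, 486, 1008, 432]
r7 m[X0→φ4] = [103680, 72900, 116640, 116640]
r7 m[X2→φ0] = [1, 1, 1, 1]
r7 m[X15→φ1] = [45, 72, 90, 90]
r7 m[X15→φ2] = [25200, 145152, 38880, 272160]
r7 m[X15→φ5] = [45360, 54432, 174960, 136080]
r7 m[X15→φ7] = [226800, 145152, 69984, 163296]
fixed point reached at round 7
traceback from X9: (X9=1, X0=2, X2=3, X15=3), score=816480

assignment: (X9=1, X0=2, X2=3, X15=3); score = 816480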